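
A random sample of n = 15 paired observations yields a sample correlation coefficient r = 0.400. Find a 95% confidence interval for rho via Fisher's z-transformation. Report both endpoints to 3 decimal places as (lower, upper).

(-0.141, 0.757)

Fisher z: z_r = atanh(r) = ½·ln((1+0.400)/(1−0.400)) = 0.423649
SE(z) = 1/√(n−3) = 1/√12 = 0.288675
95% ⇒ z* = 1.960; margin = 1.960·0.288675 = 0.565803
CI on z-scale: (-0.142154, 0.989452)
Back-transform: tanh(-0.142154) = -0.141204, tanh(0.989452) = 0.757129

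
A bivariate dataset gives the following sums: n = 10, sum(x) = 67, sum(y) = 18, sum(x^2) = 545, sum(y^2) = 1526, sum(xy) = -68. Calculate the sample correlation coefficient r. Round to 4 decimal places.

Numerator: nΣxy − (Σx)(Σy) = 10·(-68) − (67)(18) = -1886
Denominator: √[(nΣx²−(Σx)²)(nΣy²−(Σy)²)]
  nΣx²−(Σx)² = 10·545 − 4489 = 961;  nΣy²−(Σy)² = 10·1526 − 324 = 14936
  √(961·14936) = √14353496 = 3788.6008
r = -1886 / 3788.6008 = -0.4978

-0.4978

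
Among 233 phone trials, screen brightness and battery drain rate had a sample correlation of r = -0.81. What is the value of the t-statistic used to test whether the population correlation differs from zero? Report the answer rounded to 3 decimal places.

1 − r² = 1 − 0.6561 = 0.3439;  √(1−r²) = 0.586430
√(n−2) = √231 = 15.198684
t = r·√(n−2)/√(1−r²) = -0.81 · 15.198684 / 0.586430 = -20.993

-20.993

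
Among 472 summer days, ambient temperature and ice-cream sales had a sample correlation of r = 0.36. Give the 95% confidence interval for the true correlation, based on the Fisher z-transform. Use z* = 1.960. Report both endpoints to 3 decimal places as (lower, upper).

(0.279, 0.436)

z_r = atanh(0.36) = 0.376886;  SE = 1/√(n−3) = 1/√469 = 0.046176
z-limits: 0.376886 ± 1.960·0.046176 = 0.376886 ± 0.090505 = [0.286381, 0.467391]
ρ-limits: (tanh 0.286381, tanh 0.467391) = (0.279, 0.436)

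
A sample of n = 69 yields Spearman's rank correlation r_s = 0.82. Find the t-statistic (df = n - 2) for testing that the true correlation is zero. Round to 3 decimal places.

t = r_s·√(n−2) / √(1−r_s²) with r_s = 0.82, n = 69
  = 0.82·√67 / √(1 − 0.6724)
  = 0.82·8.185353 / 0.572364
  = 6.711989 / 0.572364 = 11.727

11.727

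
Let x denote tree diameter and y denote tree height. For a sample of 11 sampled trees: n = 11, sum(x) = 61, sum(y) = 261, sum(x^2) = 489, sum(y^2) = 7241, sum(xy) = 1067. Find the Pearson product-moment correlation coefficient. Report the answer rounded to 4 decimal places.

-0.9569

S_xy = nΣxy − ΣxΣy = 11·1067 − 61·261 = 11737 − 15921 = -4184
S_xx = nΣx² − (Σx)² = 11·489 − 61² = 5379 − 3721 = 1658
S_yy = nΣy² − (Σy)² = 11·7241 − 261² = 79651 − 68121 = 11530
r = S_xy / √(S_xx·S_yy) = -4184 / √(1658·11530) = -4184 / √19116740 = -4184 / 4372.2694 = -0.9569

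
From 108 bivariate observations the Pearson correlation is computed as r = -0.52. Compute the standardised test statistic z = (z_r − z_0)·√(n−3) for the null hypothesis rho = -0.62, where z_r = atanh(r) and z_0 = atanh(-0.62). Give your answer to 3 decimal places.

Fisher z: atanh(-0.52) = -0.576340, atanh(-0.62) = -0.725005
z = (z_r − z_0)·√(n−3) = (-0.576340 − (-0.725005))·√105 = 0.148665 · 10.246951 = 1.523

1.523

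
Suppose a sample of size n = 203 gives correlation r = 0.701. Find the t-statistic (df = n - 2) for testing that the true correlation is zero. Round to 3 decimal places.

1 − r² = 1 − 0.491401 = 0.508599;  √(1−r²) = 0.713161
√(n−2) = √201 = 14.177447
t = r·√(n−2)/√(1−r²) = 0.701 · 14.177447 / 0.713161 = 13.936

13.936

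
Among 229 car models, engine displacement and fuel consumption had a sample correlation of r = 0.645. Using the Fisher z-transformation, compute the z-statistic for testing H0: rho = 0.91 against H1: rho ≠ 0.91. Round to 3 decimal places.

-11.438

Fisher z: atanh(0.645) = 0.766689, atanh(0.91) = 1.527524
z = (z_r − z_0)·√(n−3) = (0.766689 − 1.527524)·√226 = -0.760835 · 15.033296 = -11.438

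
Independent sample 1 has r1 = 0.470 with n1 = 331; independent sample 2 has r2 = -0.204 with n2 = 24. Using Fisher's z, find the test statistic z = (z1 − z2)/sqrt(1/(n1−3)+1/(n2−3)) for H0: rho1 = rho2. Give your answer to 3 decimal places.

3.185

Fisher z-transforms: z1 = atanh(0.470) = 0.510070, z2 = atanh(-0.204) = -0.206903; difference d = 0.716973
Var(d) = 1/328 + 1/21 = 0.0030488 + 0.0476190 = 0.0506678
z = d/√Var(d) = 0.716973 / √0.0506678 = 0.716973 / 0.225095 = 3.185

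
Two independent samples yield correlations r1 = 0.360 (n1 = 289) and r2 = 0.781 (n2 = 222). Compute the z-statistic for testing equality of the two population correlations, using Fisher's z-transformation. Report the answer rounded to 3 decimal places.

-7.473

z1 = atanh(0.360) = 0.376886,  z2 = atanh(0.781) = 1.047929
SE = √(1/(n1−3) + 1/(n2−3)) = √(1/286 + 1/219) = √(0.0034965 + 0.0045662) = √0.0080627 = 0.089793
z = (z1 − z2)/SE = (0.376886 − 1.047929) / 0.089793 = -0.671043 / 0.089793 = -7.473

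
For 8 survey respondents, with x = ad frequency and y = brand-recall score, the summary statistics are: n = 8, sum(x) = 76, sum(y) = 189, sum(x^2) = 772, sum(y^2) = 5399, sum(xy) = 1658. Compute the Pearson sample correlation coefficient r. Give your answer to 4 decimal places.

S_xy = nΣxy − ΣxΣy = 8·1658 − 76·189 = 13264 − 14364 = -1100
S_xx = nΣx² − (Σx)² = 8·772 − 76² = 6176 − 5776 = 400
S_yy = nΣy² − (Σy)² = 8·5399 − 189² = 43192 − 35721 = 7471
r = S_xy / √(S_xx·S_yy) = -1100 / √(400·7471) = -1100 / √2988400 = -1100 / 1728.6989 = -0.6363

-0.6363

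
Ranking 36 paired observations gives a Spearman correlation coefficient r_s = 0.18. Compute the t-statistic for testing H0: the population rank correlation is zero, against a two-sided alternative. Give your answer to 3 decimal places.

1.067

1 − r_s² = 1 − 0.0324 = 0.9676;  √(1−r_s²) = 0.983667
√(n−2) = √34 = 5.830952
t = r_s·√(n−2)/√(1−r_s²) = 0.18 · 5.830952 / 0.983667 = 1.067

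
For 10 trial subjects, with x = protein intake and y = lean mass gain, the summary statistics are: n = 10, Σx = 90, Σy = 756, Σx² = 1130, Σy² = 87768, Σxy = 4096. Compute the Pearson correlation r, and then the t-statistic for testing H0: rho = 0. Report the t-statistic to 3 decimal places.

-4.880

Numerator: nΣxy − (Σx)(Σy) = 10·4096 − (90)(756) = -27080
Denominator: √[(nΣx²−(Σx)²)(nΣy²−(Σy)²)]
  nΣx²−(Σx)² = 10·1130 − 8100 = 3200;  nΣy²−(Σy)² = 10·87768 − 571536 = 306144
  √(3200·306144) = √979660800 = 31299.5335
r = -27080 / 31299.5335 = -0.8652
t = r·√(n−2)/√(1−r²) = -0.8652·√8 / √(1−0.748571) = -2.447155 / 0.501427 = -4.880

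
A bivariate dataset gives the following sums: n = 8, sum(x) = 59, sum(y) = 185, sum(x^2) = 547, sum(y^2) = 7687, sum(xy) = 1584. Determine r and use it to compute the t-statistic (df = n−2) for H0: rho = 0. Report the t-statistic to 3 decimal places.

0.932

Numerator: nΣxy − (Σx)(Σy) = 8·1584 − (59)(185) = 1757
Denominator: √[(nΣx²−(Σx)²)(nΣy²−(Σy)²)]
  nΣx²−(Σx)² = 8·547 − 3481 = 895;  nΣy²−(Σy)² = 8·7687 − 34225 = 27271
  √(895·27271) = √24407545 = 4940.3993
r = 1757 / 4940.3993 = 0.3556
t = r·√(n−2)/√(1−r²) = 0.3556·√6 / √(1−0.126451) = 0.871039 / 0.934638 = 0.932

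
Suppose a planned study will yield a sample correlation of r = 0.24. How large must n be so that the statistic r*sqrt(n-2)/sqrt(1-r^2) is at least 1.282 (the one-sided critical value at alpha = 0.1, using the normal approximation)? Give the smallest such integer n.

r√(n−2)/√(1−r²) ≥ 1.282  ⇔  n−2 ≥ (1.282)²·(1−r²)/r²
(1−r²)/r² = (1−0.0576)/0.0576 = 16.3611
n ≥ 2 + 1.643524·16.3611 = 2 + 26.8899 = 28.8899
⌈28.8899⌉ = 29

29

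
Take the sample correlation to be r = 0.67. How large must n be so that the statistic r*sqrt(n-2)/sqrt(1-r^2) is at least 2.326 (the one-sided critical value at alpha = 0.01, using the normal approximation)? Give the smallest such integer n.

Need r·√(n−2)/√(1−r²) ≥ 2.326
√(n−2) ≥ 2.326·√(1−0.4489) / 0.67 = 2.326·0.742361 / 0.67 = 2.5772
n−2 ≥ 6.6420  ⇒  n ≥ 8.6420
Smallest integer n = 9

9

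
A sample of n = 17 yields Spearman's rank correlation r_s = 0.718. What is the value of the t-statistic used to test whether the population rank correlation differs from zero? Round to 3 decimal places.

3.995

1 − r_s² = 1 − 0.515524 = 0.484476;  √(1−r_s²) = 0.696043
√(n−2) = √15 = 3.872983
t = r_s·√(n−2)/√(1−r_s²) = 0.718 · 3.872983 / 0.696043 = 3.995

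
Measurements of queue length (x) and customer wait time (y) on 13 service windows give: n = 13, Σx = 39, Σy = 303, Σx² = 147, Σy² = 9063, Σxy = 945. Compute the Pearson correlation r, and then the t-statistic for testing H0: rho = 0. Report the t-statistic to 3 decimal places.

0.493

S_xy = nΣxy − ΣxΣy = 13·945 − 39·303 = 12285 − 11817 = 468
S_xx = nΣx² − (Σx)² = 13·147 − 39² = 1911 − 1521 = 390
S_yy = nΣy² − (Σy)² = 13·9063 − 303² = 117819 − 91809 = 26010
r = S_xy / √(S_xx·S_yy) = 468 / √(390·26010) = 468 / √10143900 = 468 / 3184.9490 = 0.1469
t = r·√(n−2)/√(1−r²) = 0.1469·√11 / √(1−0.021580) = 0.487212 / 0.989151 = 0.493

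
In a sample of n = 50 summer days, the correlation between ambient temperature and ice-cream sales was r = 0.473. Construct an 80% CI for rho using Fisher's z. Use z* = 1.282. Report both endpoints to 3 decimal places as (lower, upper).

z_r = atanh(0.473) = 0.513928;  SE = 1/√(n−3) = 1/√47 = 0.145865
z-limits: 0.513928 ± 1.282·0.145865 = 0.513928 ± 0.186999 = [0.326929, 0.700927]
ρ-limits: (tanh 0.326929, tanh 0.700927) = (0.316, 0.605)

(0.316, 0.605)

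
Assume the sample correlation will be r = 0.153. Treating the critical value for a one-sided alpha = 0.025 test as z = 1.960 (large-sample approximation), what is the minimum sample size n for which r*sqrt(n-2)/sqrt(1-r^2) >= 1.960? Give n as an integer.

163

r√(n−2)/√(1−r²) ≥ 1.960  ⇔  n−2 ≥ (1.960)²·(1−r²)/r²
(1−r²)/r² = (1−0.023409)/0.023409 = 41.7186
n ≥ 2 + 3.8416·41.7186 = 2 + 160.2662 = 162.2662
⌈162.2662⌉ = 163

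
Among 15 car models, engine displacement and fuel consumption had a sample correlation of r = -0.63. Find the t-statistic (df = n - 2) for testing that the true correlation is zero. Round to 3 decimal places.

-2.925

1 − r² = 1 − 0.3969 = 0.6031;  √(1−r²) = 0.776595
√(n−2) = √13 = 3.605551
t = r·√(n−2)/√(1−r²) = -0.63 · 3.605551 / 0.776595 = -2.925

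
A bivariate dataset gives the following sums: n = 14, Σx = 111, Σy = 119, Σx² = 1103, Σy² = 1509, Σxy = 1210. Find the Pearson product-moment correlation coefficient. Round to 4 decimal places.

0.8002

S_xy = nΣxy − ΣxΣy = 14·1210 − 111·119 = 16940 − 13209 = 3731
S_xx = nΣx² − (Σx)² = 14·1103 − 111² = 15442 − 12321 = 3121
S_yy = nΣy² − (Σy)² = 14·1509 − 119² = 21126 − 14161 = 6965
r = S_xy / √(S_xx·S_yy) = 3731 / √(3121·6965) = 3731 / √21737765 = 3731 / 4662.3776 = 0.8002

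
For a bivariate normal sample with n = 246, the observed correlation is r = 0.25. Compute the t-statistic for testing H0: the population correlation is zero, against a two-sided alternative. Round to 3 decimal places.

1 − r² = 1 − 0.0625 = 0.9375;  √(1−r²) = 0.968246
√(n−2) = √244 = 15.620499
t = r·√(n−2)/√(1−r²) = 0.25 · 15.620499 / 0.968246 = 4.033

4.033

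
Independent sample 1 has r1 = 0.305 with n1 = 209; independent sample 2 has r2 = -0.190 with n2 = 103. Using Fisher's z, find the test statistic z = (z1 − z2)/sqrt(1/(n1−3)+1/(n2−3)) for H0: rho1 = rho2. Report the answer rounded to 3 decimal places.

z1 = atanh(0.305) = 0.315023,  z2 = atanh(-0.190) = -0.192337
SE = √(1/(n1−3) + 1/(n2−3)) = √(1/206 + 1/100) = √(0.0048544 + 0.0100000) = √0.0148544 = 0.121879
z = (z1 − z2)/SE = (0.315023 − (-0.192337)) / 0.121879 = 0.507360 / 0.121879 = 4.163

4.163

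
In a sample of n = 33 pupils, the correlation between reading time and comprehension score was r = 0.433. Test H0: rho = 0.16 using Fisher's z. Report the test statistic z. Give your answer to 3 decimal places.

Fisher z: atanh(0.433) = 0.463583, atanh(0.16) = 0.161387
z = (z_r − z_0)·√(n−3) = (0.463583 − 0.161387)·√30 = 0.302196 · 5.477226 = 1.655

1.655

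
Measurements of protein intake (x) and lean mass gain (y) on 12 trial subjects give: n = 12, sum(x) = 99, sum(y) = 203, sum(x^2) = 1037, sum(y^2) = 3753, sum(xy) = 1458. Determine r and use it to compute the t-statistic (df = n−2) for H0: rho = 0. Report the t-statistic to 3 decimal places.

-4.494

Numerator: nΣxy − (Σx)(Σy) = 12·1458 − (99)(203) = -2601
Denominator: √[(nΣx²−(Σx)²)(nΣy²−(Σy)²)]
  nΣx²−(Σx)² = 12·1037 − 9801 = 2643;  nΣy²−(Σy)² = 12·3753 − 41209 = 3827
  √(2643·3827) = √10114761 = 3180.3712
r = -2601 / 3180.3712 = -0.8178
t = r·√(n−2)/√(1−r²) = -0.8178·√10 / √(1−0.668797) = -2.586111 / 0.575502 = -4.494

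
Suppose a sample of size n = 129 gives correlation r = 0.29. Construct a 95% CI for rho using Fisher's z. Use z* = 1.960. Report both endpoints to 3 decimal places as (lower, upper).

Fisher z: z_r = atanh(r) = ½·ln((1+0.29)/(1−0.29)) = 0.298566
SE(z) = 1/√(n−3) = 1/√126 = 0.089087
95% ⇒ z* = 1.960; margin = 1.960·0.089087 = 0.174611
CI on z-scale: (0.123955, 0.473177)
Back-transform: tanh(0.123955) = 0.123324, tanh(0.473177) = 0.440763

(0.123, 0.441)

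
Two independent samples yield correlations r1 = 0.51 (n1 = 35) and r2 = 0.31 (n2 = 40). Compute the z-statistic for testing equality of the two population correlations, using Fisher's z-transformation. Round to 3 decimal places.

Fisher z-transforms: z1 = atanh(0.51) = 0.562730, z2 = atanh(0.31) = 0.320545; difference d = 0.242185
Var(d) = 1/32 + 1/37 = 0.0312500 + 0.0270270 = 0.0582770
z = d/√Var(d) = 0.242185 / √0.0582770 = 0.242185 / 0.241406 = 1.003

1.003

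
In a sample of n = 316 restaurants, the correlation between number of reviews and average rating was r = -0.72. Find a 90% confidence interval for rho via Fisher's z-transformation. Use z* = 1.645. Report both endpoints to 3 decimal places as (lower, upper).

(-0.762, -0.672)

z_r = atanh(-0.72) = -0.907645;  SE = 1/√(n−3) = 1/√313 = 0.056523
z-limits: -0.907645 ± 1.645·0.056523 = -0.907645 ± 0.092980 = [-1.000625, -0.814665]
ρ-limits: (tanh -1.000625, tanh -0.814665) = (-0.762, -0.672)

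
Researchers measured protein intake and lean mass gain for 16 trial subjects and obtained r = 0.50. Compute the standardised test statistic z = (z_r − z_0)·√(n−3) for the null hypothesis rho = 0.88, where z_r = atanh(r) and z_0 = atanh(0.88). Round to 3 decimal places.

z_r = atanh(0.50) = 0.549306,  z_0 = atanh(0.88) = 1.375768
SE = 1/√(n−3) = 1/√13 = 0.277350
z = (z_r − z_0)/SE = (0.549306 − 1.375768) / 0.277350 = -0.826462 / 0.277350 = -2.980

-2.980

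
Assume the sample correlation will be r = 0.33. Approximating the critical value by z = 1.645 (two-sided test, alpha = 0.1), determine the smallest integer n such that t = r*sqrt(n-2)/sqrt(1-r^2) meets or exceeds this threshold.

25

Need r·√(n−2)/√(1−r²) ≥ 1.645
√(n−2) ≥ 1.645·√(1−0.1089) / 0.33 = 1.645·0.943981 / 0.33 = 4.7056
n−2 ≥ 22.1427  ⇒  n ≥ 24.1427
Smallest integer n = 25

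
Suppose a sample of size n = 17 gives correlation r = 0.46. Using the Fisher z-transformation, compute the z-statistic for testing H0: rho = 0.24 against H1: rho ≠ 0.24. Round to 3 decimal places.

0.945

Fisher z: atanh(0.46) = 0.497311, atanh(0.24) = 0.244774
z = (z_r − z_0)·√(n−3) = (0.497311 − 0.244774)·√14 = 0.252537 · 3.741657 = 0.945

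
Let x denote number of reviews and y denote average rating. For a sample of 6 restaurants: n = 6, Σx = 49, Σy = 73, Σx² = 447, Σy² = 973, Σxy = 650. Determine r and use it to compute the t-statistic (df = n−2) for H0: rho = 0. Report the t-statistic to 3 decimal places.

3.284

S_xy = nΣxy − ΣxΣy = 6·650 − 49·73 = 3900 − 3577 = 323
S_xx = nΣx² − (Σx)² = 6·447 − 49² = 2682 − 2401 = 281
S_yy = nΣy² − (Σy)² = 6·973 − 73² = 5838 − 5329 = 509
r = S_xy / √(S_xx·S_yy) = 323 / √(281·509) = 323 / √143029 = 323 / 378.1918 = 0.8541
t = r·√(n−2)/√(1−r²) = 0.8541·√4 / √(1−0.729487) = 1.708200 / 0.520109 = 3.284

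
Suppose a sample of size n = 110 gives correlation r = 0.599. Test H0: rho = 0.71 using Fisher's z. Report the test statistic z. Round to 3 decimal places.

z_r = atanh(0.599) = 0.691586,  z_0 = atanh(0.71) = 0.887184
SE = 1/√(n−3) = 1/√107 = 0.096674
z = (z_r − z_0)/SE = (0.691586 − 0.887184) / 0.096674 = -0.195598 / 0.096674 = -2.023

-2.023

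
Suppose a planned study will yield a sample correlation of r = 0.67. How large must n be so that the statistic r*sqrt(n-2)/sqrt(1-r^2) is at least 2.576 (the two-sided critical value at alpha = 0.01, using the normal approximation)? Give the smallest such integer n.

11

Need r·√(n−2)/√(1−r²) ≥ 2.576
√(n−2) ≥ 2.576·√(1−0.4489) / 0.67 = 2.576·0.742361 / 0.67 = 2.8542
n−2 ≥ 8.1465  ⇒  n ≥ 10.1465
Smallest integer n = 11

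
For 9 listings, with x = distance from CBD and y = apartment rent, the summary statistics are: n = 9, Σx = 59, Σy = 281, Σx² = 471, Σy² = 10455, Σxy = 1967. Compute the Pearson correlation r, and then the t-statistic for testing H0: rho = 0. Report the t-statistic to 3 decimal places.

S_xy = nΣxy − ΣxΣy = 9·1967 − 59·281 = 17703 − 16579 = 1124
S_xx = nΣx² − (Σx)² = 9·471 − 59² = 4239 − 3481 = 758
S_yy = nΣy² − (Σy)² = 9·10455 − 281² = 94095 − 78961 = 15134
r = S_xy / √(S_xx·S_yy) = 1124 / √(758·15134) = 1124 / √11471572 = 1124 / 3386.9709 = 0.3319
t = r·√(n−2)/√(1−r²) = 0.3319·√7 / √(1−0.110158) = 0.878125 / 0.943314 = 0.931

0.931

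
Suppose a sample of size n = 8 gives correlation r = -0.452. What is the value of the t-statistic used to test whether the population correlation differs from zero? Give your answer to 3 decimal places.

-1.241

1 − r² = 1 − 0.204304 = 0.795696;  √(1−r²) = 0.892018
√(n−2) = √6 = 2.449490
t = r·√(n−2)/√(1−r²) = -0.452 · 2.449490 / 0.892018 = -1.241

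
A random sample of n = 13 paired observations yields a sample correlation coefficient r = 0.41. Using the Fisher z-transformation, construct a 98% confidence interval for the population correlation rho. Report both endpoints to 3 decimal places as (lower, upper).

(-0.291, 0.825)

z_r = atanh(0.41) = 0.435611;  SE = 1/√(n−3) = 1/√10 = 0.316228
z-limits: 0.435611 ± 2.326·0.316228 = 0.435611 ± 0.735546 = [-0.299935, 1.171157]
ρ-limits: (tanh -0.299935, tanh 1.171157) = (-0.291, 0.825)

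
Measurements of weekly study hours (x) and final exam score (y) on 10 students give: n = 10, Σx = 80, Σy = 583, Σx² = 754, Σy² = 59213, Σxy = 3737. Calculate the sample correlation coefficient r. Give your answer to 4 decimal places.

-0.5467

Numerator: nΣxy − (Σx)(Σy) = 10·3737 − (80)(583) = -9270
Denominator: √[(nΣx²−(Σx)²)(nΣy²−(Σy)²)]
  nΣx²−(Σx)² = 10·754 − 6400 = 1140;  nΣy²−(Σy)² = 10·59213 − 339889 = 252241
  √(1140·252241) = √287554740 = 16957.4391
r = -9270 / 16957.4391 = -0.5467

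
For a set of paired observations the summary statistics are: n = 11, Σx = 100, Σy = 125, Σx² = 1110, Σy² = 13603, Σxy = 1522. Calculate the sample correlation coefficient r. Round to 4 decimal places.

0.2465

S_xy = nΣxy − ΣxΣy = 11·1522 − 100·125 = 16742 − 12500 = 4242
S_xx = nΣx² − (Σx)² = 11·1110 − 100² = 12210 − 10000 = 2210
S_yy = nΣy² − (Σy)² = 11·13603 − 125² = 149633 − 15625 = 134008
r = S_xy / √(S_xx·S_yy) = 4242 / √(2210·134008) = 4242 / √296157680 = 4242 / 17209.2324 = 0.2465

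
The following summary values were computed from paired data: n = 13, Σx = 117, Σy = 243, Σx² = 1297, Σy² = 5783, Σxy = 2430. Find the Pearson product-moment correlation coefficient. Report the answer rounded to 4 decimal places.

0.4416

Numerator: nΣxy − (Σx)(Σy) = 13·2430 − (117)(243) = 3159
Denominator: √[(nΣx²−(Σx)²)(nΣy²−(Σy)²)]
  nΣx²−(Σx)² = 13·1297 − 13689 = 3172;  nΣy²−(Σy)² = 13·5783 − 59049 = 16130
  √(3172·16130) = √51164360 = 7152.9267
r = 3159 / 7152.9267 = 0.4416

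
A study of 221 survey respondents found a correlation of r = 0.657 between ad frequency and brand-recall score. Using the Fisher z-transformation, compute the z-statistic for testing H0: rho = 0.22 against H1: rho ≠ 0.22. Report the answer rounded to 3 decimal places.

8.325

Fisher z: atanh(0.657) = 0.787517, atanh(0.22) = 0.223656
z = (z_r − z_0)·√(n−3) = (0.787517 − 0.223656)·√218 = 0.563861 · 14.764823 = 8.325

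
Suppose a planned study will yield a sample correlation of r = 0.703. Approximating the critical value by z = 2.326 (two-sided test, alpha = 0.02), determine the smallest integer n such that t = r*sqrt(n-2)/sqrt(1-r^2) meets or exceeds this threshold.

r√(n−2)/√(1−r²) ≥ 2.326  ⇔  n−2 ≥ (2.326)²·(1−r²)/r²
(1−r²)/r² = (1−0.494209)/0.494209 = 1.0234
n ≥ 2 + 5.410276·1.0234 = 2 + 5.5369 = 7.5369
⌈7.5369⌉ = 8

8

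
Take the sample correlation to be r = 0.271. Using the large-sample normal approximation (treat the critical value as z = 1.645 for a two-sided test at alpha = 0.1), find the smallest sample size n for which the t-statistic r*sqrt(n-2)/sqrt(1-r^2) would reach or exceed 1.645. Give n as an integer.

37

r√(n−2)/√(1−r²) ≥ 1.645  ⇔  n−2 ≥ (1.645)²·(1−r²)/r²
(1−r²)/r² = (1−0.073441)/0.073441 = 12.6164
n ≥ 2 + 2.706025·12.6164 = 2 + 34.1403 = 36.1403
⌈36.1403⌉ = 37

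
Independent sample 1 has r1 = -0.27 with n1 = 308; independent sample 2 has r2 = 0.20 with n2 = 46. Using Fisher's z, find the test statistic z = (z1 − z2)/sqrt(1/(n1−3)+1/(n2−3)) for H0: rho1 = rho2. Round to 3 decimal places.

Fisher z-transforms: z1 = atanh(-0.27) = -0.276864, z2 = atanh(0.20) = 0.202733; difference d = -0.479597
Var(d) = 1/305 + 1/43 = 0.0032787 + 0.0232558 = 0.0265345
z = d/√Var(d) = -0.479597 / √0.0265345 = -0.479597 / 0.162894 = -2.944

-2.944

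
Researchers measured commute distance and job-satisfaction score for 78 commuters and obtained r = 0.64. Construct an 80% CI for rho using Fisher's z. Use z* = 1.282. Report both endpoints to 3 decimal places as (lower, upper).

Fisher z: z_r = atanh(r) = ½·ln((1+0.64)/(1−0.64)) = 0.758174
SE(z) = 1/√(n−3) = 1/√75 = 0.115470
80% ⇒ z* = 1.282; margin = 1.282·0.115470 = 0.148033
CI on z-scale: (0.610141, 0.906207)
Back-transform: tanh(0.610141) = 0.544226, tanh(0.906207) = 0.719307

(0.544, 0.719)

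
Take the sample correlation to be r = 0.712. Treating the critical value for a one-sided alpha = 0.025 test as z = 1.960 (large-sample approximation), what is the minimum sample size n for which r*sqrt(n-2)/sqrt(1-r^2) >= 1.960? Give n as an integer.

r√(n−2)/√(1−r²) ≥ 1.960  ⇔  n−2 ≥ (1.960)²·(1−r²)/r²
(1−r²)/r² = (1−0.506944)/0.506944 = 0.9726
n ≥ 2 + 3.8416·0.9726 = 2 + 3.7363 = 5.7363
⌈5.7363⌉ = 6

6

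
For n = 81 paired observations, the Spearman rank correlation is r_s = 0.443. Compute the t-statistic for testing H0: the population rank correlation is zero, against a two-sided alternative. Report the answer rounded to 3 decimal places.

4.392

1 − r_s² = 1 − 0.196249 = 0.803751;  √(1−r_s²) = 0.896522
√(n−2) = √79 = 8.888194
t = r_s·√(n−2)/√(1−r_s²) = 0.443 · 8.888194 / 0.896522 = 4.392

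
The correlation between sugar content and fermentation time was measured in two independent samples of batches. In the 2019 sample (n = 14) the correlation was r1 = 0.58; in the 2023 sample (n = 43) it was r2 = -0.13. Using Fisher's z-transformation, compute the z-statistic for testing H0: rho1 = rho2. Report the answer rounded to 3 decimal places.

Fisher z-transforms: z1 = atanh(0.58) = 0.662463, z2 = atanh(-0.13) = -0.130740; difference d = 0.793203
Var(d) = 1/11 + 1/40 = 0.0909091 + 0.0250000 = 0.1159091
z = d/√Var(d) = 0.793203 / √0.1159091 = 0.793203 / 0.340454 = 2.330

2.330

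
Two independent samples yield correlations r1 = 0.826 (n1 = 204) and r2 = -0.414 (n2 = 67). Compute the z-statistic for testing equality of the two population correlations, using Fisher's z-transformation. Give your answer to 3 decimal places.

11.258

Fisher z-transforms: z1 = atanh(0.826) = 1.175414, z2 = atanh(-0.414) = -0.440429; difference d = 1.615843
Var(d) = 1/201 + 1/64 = 0.0049751 + 0.0156250 = 0.0206001
z = d/√Var(d) = 1.615843 / √0.0206001 = 1.615843 / 0.143527 = 11.258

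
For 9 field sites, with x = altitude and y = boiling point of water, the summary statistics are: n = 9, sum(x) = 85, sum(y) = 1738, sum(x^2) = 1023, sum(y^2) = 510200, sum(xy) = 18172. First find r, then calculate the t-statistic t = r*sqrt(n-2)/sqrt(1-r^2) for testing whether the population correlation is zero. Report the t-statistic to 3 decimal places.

Numerator: nΣxy − (Σx)(Σy) = 9·18172 − (85)(1738) = 15818
Denominator: √[(nΣx²−(Σx)²)(nΣy²−(Σy)²)]
  nΣx²−(Σx)² = 9·1023 − 7225 = 1982;  nΣy²−(Σy)² = 9·510200 − 3020644 = 1571156
  √(1982·1571156) = √3114031192 = 55803.5052
r = 15818 / 55803.5052 = 0.2835
t = r·√(n−2)/√(1−r²) = 0.2835·√7 / √(1−0.080372) = 0.750070 / 0.958972 = 0.782

0.782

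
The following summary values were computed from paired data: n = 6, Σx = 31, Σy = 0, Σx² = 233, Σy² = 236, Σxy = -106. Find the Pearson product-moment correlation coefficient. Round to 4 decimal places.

Numerator: nΣxy − (Σx)(Σy) = 6·(-106) − (31)(0) = -636
Denominator: √[(nΣx²−(Σx)²)(nΣy²−(Σy)²)]
  nΣx²−(Σx)² = 6·233 − 961 = 437;  nΣy²−(Σy)² = 6·236 − 0 = 1416
  √(437·1416) = √618792 = 786.6333
r = -636 / 786.6333 = -0.8085

-0.8085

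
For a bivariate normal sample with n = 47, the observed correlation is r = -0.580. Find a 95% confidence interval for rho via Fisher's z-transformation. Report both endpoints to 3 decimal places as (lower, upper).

Fisher z: z_r = atanh(r) = ½·ln((1+(-0.580))/(1−(-0.580))) = -0.662463
SE(z) = 1/√(n−3) = 1/√44 = 0.150756
95% ⇒ z* = 1.960; margin = 1.960·0.150756 = 0.295482
CI on z-scale: (-0.957945, -0.366981)
Back-transform: tanh(-0.957945) = -0.743359, tanh(-0.366981) = -0.351348

(-0.743, -0.351)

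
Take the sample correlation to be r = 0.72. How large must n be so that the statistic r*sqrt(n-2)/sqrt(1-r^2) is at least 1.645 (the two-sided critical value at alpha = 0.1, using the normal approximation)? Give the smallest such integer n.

5

Need r·√(n−2)/√(1−r²) ≥ 1.645
√(n−2) ≥ 1.645·√(1−0.5184) / 0.72 = 1.645·0.693974 / 0.72 = 1.5855
n−2 ≥ 2.5138  ⇒  n ≥ 4.5138
Smallest integer n = 5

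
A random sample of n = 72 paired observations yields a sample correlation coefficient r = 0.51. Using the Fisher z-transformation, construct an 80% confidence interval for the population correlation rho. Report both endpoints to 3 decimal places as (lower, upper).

(0.387, 0.615)

z_r = atanh(0.51) = 0.562730;  SE = 1/√(n−3) = 1/√69 = 0.120386
z-limits: 0.562730 ± 1.282·0.120386 = 0.562730 ± 0.154335 = [0.408395, 0.717065]
ρ-limits: (tanh 0.408395, tanh 0.717065) = (0.387, 0.615)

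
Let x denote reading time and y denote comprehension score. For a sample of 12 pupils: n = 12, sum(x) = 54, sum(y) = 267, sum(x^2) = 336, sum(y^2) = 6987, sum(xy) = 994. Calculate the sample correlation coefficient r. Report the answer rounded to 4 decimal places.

-0.6652

Numerator: nΣxy − (Σx)(Σy) = 12·994 − (54)(267) = -2490
Denominator: √[(nΣx²−(Σx)²)(nΣy²−(Σy)²)]
  nΣx²−(Σx)² = 12·336 − 2916 = 1116;  nΣy²−(Σy)² = 12·6987 − 71289 = 12555
  √(1116·12555) = √14011380 = 3743.1778
r = -2490 / 3743.1778 = -0.6652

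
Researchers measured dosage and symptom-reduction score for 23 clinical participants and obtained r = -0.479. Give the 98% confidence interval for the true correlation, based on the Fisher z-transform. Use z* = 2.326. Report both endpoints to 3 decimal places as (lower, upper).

(-0.779, -0.002)

z_r = atanh(-0.479) = -0.521686;  SE = 1/√(n−3) = 1/√20 = 0.223607
z-limits: -0.521686 ± 2.326·0.223607 = -0.521686 ± 0.520110 = [-1.041796, -0.001576]
ρ-limits: (tanh -1.041796, tanh -0.001576) = (-0.779, -0.002)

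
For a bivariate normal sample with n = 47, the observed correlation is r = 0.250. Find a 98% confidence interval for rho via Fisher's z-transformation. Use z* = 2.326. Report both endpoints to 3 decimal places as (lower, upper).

(-0.095, 0.541)

z_r = atanh(0.250) = 0.255413;  SE = 1/√(n−3) = 1/√44 = 0.150756
z-limits: 0.255413 ± 2.326·0.150756 = 0.255413 ± 0.350658 = [-0.095245, 0.606071]
ρ-limits: (tanh -0.095245, tanh 0.606071) = (-0.095, 0.541)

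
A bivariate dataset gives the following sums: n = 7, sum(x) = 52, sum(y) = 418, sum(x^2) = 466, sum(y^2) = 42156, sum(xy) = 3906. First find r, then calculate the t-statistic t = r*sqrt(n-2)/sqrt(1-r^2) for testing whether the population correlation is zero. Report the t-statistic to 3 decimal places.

2.097

Numerator: nΣxy − (Σx)(Σy) = 7·3906 − (52)(418) = 5606
Denominator: √[(nΣx²−(Σx)²)(nΣy²−(Σy)²)]
  nΣx²−(Σx)² = 7·466 − 2704 = 558;  nΣy²−(Σy)² = 7·42156 − 174724 = 120368
  √(558·120368) = √67165344 = 8195.4465
r = 5606 / 8195.4465 = 0.6840
t = r·√(n−2)/√(1−r²) = 0.6840·√5 / √(1−0.467856) = 1.529470 / 0.729482 = 2.097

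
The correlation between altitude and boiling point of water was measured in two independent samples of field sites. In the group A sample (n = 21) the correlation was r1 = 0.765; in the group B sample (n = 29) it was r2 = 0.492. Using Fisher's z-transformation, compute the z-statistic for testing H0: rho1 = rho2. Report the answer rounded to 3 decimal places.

z1 = atanh(0.765) = 1.008160,  z2 = atanh(0.492) = 0.538696
SE = √(1/(n1−3) + 1/(n2−3)) = √(1/18 + 1/26) = √(0.0555556 + 0.0384615) = √0.0940171 = 0.306622
z = (z1 − z2)/SE = (1.008160 − 0.538696) / 0.306622 = 0.469464 / 0.306622 = 1.531

1.531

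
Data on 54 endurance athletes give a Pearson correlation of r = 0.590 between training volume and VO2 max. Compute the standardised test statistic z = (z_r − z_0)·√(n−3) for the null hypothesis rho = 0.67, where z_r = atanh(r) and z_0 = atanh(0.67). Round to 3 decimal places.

Fisher z: atanh(0.590) = 0.677666, atanh(0.67) = 0.810743
z = (z_r − z_0)·√(n−3) = (0.677666 − 0.810743)·√51 = -0.133077 · 7.141428 = -0.950

-0.950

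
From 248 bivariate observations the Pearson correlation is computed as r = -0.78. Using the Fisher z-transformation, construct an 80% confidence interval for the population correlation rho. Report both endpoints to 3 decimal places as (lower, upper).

Fisher z: z_r = atanh(r) = ½·ln((1+(-0.78))/(1−(-0.78))) = -1.045371
SE(z) = 1/√(n−3) = 1/√245 = 0.063888
80% ⇒ z* = 1.282; margin = 1.282·0.063888 = 0.081904
CI on z-scale: (-1.127275, -0.963467)
Back-transform: tanh(-1.127275) = -0.810085, tanh(-0.963467) = -0.745819

(-0.810, -0.746)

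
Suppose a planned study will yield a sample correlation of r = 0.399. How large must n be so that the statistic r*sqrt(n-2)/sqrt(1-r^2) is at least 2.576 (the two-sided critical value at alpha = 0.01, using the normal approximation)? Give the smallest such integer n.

Need r·√(n−2)/√(1−r²) ≥ 2.576
√(n−2) ≥ 2.576·√(1−0.159201) / 0.399 = 2.576·0.916951 / 0.399 = 5.9200
n−2 ≥ 35.0464  ⇒  n ≥ 37.0464
Smallest integer n = 38

38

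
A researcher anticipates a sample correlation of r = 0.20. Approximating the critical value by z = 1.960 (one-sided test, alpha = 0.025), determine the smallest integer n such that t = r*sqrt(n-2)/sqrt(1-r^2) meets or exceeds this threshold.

95

Need r·√(n−2)/√(1−r²) ≥ 1.960
√(n−2) ≥ 1.960·√(1−0.0400) / 0.20 = 1.960·0.979796 / 0.20 = 9.6020
n−2 ≥ 92.1984  ⇒  n ≥ 94.1984
Smallest integer n = 95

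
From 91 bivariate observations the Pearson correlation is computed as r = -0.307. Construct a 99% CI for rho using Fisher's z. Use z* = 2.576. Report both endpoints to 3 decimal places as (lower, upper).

(-0.531, -0.043)

Fisher z: z_r = atanh(r) = ½·ln((1+(-0.307))/(1−(-0.307))) = -0.317230
SE(z) = 1/√(n−3) = 1/√88 = 0.106600
99% ⇒ z* = 2.576; margin = 2.576·0.106600 = 0.274602
CI on z-scale: (-0.591832, -0.042628)
Back-transform: tanh(-0.591832) = -0.531212, tanh(-0.042628) = -0.042602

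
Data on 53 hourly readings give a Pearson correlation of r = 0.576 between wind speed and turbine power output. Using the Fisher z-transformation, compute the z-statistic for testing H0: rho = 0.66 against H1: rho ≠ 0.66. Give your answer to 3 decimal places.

-0.964

Fisher z: atanh(0.576) = 0.656456, atanh(0.66) = 0.792814
z = (z_r − z_0)·√(n−3) = (0.656456 − 0.792814)·√50 = -0.136358 · 7.071068 = -0.964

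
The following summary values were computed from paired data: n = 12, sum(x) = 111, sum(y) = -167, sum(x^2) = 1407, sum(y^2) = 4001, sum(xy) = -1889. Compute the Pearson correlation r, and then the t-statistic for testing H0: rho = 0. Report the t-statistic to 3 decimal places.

S_xy = nΣxy − ΣxΣy = 12·(-1889) − 111·(-167) = -22668 − (-18537) = -4131
S_xx = nΣx² − (Σx)² = 12·1407 − 111² = 16884 − 12321 = 4563
S_yy = nΣy² − (Σy)² = 12·4001 − (-167)² = 48012 − 27889 = 20123
r = S_xy / √(S_xx·S_yy) = -4131 / √(4563·20123) = -4131 / √91821249 = -4131 / 9582.3405 = -0.4311
t = r·√(n−2)/√(1−r²) = -0.4311·√10 / √(1−0.185847) = -1.363258 / 0.902304 = -1.511

-1.511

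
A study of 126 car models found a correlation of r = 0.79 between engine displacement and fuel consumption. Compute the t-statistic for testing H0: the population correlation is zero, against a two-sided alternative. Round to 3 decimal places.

14.348

1 − r² = 1 − 0.6241 = 0.3759;  √(1−r²) = 0.613107
√(n−2) = √124 = 11.135529
t = r·√(n−2)/√(1−r²) = 0.79 · 11.135529 / 0.613107 = 14.348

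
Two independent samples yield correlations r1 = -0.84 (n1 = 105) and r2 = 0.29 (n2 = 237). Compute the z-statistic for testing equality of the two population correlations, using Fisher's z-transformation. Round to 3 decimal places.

z1 = atanh(-0.84) = -1.221174,  z2 = atanh(0.29) = 0.298566
SE = √(1/(n1−3) + 1/(n2−3)) = √(1/102 + 1/234) = √(0.0098039 + 0.0042735) = √0.0140774 = 0.118648
z = (z1 − z2)/SE = (-1.221174 − 0.298566) / 0.118648 = -1.519740 / 0.118648 = -12.809

-12.809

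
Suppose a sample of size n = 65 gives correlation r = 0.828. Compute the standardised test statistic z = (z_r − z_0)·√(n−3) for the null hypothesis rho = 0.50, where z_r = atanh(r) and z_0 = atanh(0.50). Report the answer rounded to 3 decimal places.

Fisher z: atanh(0.828) = 1.181742, atanh(0.50) = 0.549306
z = (z_r − z_0)·√(n−3) = (1.181742 − 0.549306)·√62 = 0.632436 · 7.874008 = 4.980

4.980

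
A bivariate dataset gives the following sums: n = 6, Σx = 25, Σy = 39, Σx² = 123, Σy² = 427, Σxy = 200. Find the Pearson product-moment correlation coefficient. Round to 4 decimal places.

0.6560

S_xy = nΣxy − ΣxΣy = 6·200 − 25·39 = 1200 − 975 = 225
S_xx = nΣx² − (Σx)² = 6·123 − 25² = 738 − 625 = 113
S_yy = nΣy² − (Σy)² = 6·427 − 39² = 2562 − 1521 = 1041
r = S_xy / √(S_xx·S_yy) = 225 / √(113·1041) = 225 / √117633 = 225 / 342.9767 = 0.6560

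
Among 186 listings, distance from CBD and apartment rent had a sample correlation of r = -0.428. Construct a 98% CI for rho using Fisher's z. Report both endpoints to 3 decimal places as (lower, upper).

(-0.558, -0.278)

z_r = atanh(-0.428) = -0.457446;  SE = 1/√(n−3) = 1/√183 = 0.073922
z-limits: -0.457446 ± 2.326·0.073922 = -0.457446 ± 0.171943 = [-0.629389, -0.285503]
ρ-limits: (tanh -0.629389, tanh -0.285503) = (-0.558, -0.278)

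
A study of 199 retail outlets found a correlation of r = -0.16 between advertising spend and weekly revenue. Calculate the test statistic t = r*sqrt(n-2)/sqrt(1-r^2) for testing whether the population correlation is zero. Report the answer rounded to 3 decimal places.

t = r·√(n−2) / √(1−r²) with r = -0.16, n = 199
  = -0.16·√197 / √(1 − 0.0256)
  = -0.16·14.035669 / 0.987117
  = -2.245707 / 0.987117 = -2.275

-2.275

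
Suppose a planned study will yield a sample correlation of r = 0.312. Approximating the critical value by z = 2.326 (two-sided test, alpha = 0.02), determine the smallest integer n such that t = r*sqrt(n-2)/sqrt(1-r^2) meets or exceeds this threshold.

Need r·√(n−2)/√(1−r²) ≥ 2.326
√(n−2) ≥ 2.326·√(1−0.097344) / 0.312 = 2.326·0.950082 / 0.312 = 7.0830
n−2 ≥ 50.1689  ⇒  n ≥ 52.1689
Smallest integer n = 53

53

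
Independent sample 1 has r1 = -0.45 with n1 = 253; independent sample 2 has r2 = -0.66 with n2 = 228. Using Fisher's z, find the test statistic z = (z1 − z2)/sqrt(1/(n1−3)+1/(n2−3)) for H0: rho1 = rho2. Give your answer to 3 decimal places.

3.353

z1 = atanh(-0.45) = -0.484700,  z2 = atanh(-0.66) = -0.792814
SE = √(1/(n1−3) + 1/(n2−3)) = √(1/250 + 1/225) = √(0.0040000 + 0.0044444) = √0.0084444 = 0.091893
z = (z1 − z2)/SE = (-0.484700 − (-0.792814)) / 0.091893 = 0.308114 / 0.091893 = 3.353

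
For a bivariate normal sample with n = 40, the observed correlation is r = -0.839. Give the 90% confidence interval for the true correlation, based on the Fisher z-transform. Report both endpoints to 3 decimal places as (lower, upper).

Fisher z: z_r = atanh(r) = ½·ln((1+(-0.839))/(1−(-0.839))) = -1.217786
SE(z) = 1/√(n−3) = 1/√37 = 0.164399
90% ⇒ z* = 1.645; margin = 1.645·0.164399 = 0.270436
CI on z-scale: (-1.488222, -0.947350)
Back-transform: tanh(-1.488222) = -0.902997, tanh(-0.947350) = -0.738581

(-0.903, -0.739)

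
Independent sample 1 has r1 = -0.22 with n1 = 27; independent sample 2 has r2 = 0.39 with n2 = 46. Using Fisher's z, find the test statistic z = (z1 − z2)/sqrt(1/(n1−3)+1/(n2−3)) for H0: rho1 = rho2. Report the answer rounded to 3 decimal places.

-2.494

Fisher z-transforms: z1 = atanh(-0.22) = -0.223656, z2 = atanh(0.39) = 0.411800; difference d = -0.635456
Var(d) = 1/24 + 1/43 = 0.0416667 + 0.0232558 = 0.0649225
z = d/√Var(d) = -0.635456 / √0.0649225 = -0.635456 / 0.254799 = -2.494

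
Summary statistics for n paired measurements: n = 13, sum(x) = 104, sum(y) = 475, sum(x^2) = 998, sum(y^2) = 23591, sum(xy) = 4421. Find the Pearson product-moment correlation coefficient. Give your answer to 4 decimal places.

S_xy = nΣxy − ΣxΣy = 13·4421 − 104·475 = 57473 − 49400 = 8073
S_xx = nΣx² − (Σx)² = 13·998 − 104² = 12974 − 10816 = 2158
S_yy = nΣy² − (Σy)² = 13·23591 − 475² = 306683 − 225625 = 81058
r = S_xy / √(S_xx·S_yy) = 8073 / √(2158·81058) = 8073 / √174923164 = 8073 / 13225.8521 = 0.6104

0.6104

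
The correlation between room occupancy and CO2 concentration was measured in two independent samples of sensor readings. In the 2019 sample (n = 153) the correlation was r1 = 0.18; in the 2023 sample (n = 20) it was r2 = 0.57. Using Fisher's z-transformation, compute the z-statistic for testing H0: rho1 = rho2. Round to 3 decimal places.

-1.819

z1 = atanh(0.18) = 0.181983,  z2 = atanh(0.57) = 0.647523
SE = √(1/(n1−3) + 1/(n2−3)) = √(1/150 + 1/17) = √(0.0066667 + 0.0588235) = √0.0654902 = 0.255911
z = (z1 − z2)/SE = (0.181983 − 0.647523) / 0.255911 = -0.465540 / 0.255911 = -1.819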